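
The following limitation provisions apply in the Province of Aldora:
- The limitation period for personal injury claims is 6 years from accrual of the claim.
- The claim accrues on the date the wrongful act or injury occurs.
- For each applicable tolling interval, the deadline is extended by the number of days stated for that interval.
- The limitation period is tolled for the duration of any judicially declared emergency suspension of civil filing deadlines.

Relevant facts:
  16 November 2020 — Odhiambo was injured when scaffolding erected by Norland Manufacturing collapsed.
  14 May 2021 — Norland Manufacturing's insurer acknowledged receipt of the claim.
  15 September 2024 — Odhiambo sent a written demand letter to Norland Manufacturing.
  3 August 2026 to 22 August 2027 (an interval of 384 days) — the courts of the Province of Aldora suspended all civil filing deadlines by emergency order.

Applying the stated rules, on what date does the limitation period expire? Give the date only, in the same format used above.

The claim accrued on 16 November 2020, the date of the act.
Adding the 6 years base period to 16 November 2020 gives a deadline of 16 November 2026, before any tolling.
The period was tolled for 384 days by the emergency suspension of filing deadlines (3 August 2026 to 22 August 2027), pushing the deadline to 5 December 2027.
None of the other events listed affects the running of the period under the stated rules.

5 December 2027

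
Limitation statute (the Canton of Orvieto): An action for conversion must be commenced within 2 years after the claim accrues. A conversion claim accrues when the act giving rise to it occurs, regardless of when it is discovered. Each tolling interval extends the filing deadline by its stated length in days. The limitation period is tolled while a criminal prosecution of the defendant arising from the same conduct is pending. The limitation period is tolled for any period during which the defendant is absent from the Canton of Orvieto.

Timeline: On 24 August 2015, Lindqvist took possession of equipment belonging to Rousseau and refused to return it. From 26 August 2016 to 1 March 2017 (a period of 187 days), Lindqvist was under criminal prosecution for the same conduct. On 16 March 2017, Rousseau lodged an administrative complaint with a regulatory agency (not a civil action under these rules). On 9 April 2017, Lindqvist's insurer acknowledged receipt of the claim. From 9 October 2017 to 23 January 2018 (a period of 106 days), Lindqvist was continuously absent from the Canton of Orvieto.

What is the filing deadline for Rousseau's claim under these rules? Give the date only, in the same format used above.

The limitation period began to run on 24 August 2015.
2 years from 24 August 2015 is 24 August 2017.
Because the pending criminal prosecution ran from 26 August 2016 to 1 March 2017, the deadline is extended by 187 days to 27 February 2018.
Because the defendant's absence from the jurisdiction ran from 9 October 2017 to 23 January 2018, the deadline is extended by 106 days to 13 June 2018.
The other events in the timeline have no effect on the limitation period under the stated rules.

13 June 2018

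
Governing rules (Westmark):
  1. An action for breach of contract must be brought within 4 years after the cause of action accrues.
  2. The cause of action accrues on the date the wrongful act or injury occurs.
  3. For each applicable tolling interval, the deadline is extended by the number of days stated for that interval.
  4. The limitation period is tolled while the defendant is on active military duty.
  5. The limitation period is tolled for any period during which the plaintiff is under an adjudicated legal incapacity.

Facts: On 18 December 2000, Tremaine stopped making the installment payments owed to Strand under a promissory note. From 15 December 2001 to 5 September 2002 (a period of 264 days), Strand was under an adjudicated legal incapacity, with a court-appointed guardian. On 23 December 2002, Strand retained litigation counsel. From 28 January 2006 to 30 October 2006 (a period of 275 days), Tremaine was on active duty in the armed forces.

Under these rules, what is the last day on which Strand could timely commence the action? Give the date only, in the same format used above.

The limitation period began to run on 18 December 2000.
4 years from 18 December 2000 is 18 December 2004.
The plaintiff's legal incapacity from 15 December 2001 to 5 September 2002 tolled the period for 264 days, extending the deadline to 8 September 2005.
The defendant's active military service from 28 January 2006 to 30 October 2006 began after the period had already run on 8 September 2005, so it has no tolling effect.
Nothing else in the chronology tolls or restarts the period.

8 September 2005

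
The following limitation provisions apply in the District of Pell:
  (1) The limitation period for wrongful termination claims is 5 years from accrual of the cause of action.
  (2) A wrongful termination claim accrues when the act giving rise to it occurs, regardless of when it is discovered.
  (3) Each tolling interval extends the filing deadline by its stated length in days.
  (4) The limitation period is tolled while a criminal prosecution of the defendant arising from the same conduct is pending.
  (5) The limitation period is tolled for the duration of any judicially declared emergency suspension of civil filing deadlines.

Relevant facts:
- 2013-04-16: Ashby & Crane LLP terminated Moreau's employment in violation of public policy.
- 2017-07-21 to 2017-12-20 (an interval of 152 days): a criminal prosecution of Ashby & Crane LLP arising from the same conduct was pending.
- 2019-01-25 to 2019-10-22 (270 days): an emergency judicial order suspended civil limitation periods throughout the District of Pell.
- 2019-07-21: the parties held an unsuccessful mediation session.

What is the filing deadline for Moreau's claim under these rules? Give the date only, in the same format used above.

2018-09-15

The limitation period began to run on 2013-04-16.
The untolled deadline — 5 years after 2013-04-16 — is 2018-04-16.
The period was tolled for 152 days by the pending criminal prosecution (2017-07-21 to 2017-12-20), pushing the deadline to 2018-09-15.
By the time the emergency suspension of filing deadlines began on 2019-01-25, the limitation period had already expired on 2018-09-15; that interval cannot revive it.
Nothing else in the chronology tolls or restarts the period.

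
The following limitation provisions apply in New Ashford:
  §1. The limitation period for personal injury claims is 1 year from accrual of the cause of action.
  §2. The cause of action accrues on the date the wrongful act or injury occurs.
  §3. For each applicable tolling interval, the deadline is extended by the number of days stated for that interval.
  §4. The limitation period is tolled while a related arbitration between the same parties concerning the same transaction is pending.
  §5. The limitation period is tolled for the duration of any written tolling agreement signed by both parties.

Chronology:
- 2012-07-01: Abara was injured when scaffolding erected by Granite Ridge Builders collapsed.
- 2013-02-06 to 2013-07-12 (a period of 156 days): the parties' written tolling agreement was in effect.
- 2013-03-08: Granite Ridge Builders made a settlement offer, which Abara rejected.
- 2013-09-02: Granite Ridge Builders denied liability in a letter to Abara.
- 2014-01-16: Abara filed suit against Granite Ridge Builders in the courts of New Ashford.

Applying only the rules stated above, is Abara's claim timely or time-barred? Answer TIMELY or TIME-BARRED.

The cause of action accrued on 2012-07-01, the date of the act.
Adding the 1 year base period to 2012-07-01 gives a deadline of 2013-07-01, before any tolling.
The period was tolled for 156 days by the written tolling agreement (2013-02-06 to 2013-07-12), pushing the deadline to 2013-12-04.
None of the other events listed affects the running of the period under the stated rules.
Abara filed on 2014-01-16, after the 2013-12-04 deadline, so the action is time-barred.

TIME-BARRED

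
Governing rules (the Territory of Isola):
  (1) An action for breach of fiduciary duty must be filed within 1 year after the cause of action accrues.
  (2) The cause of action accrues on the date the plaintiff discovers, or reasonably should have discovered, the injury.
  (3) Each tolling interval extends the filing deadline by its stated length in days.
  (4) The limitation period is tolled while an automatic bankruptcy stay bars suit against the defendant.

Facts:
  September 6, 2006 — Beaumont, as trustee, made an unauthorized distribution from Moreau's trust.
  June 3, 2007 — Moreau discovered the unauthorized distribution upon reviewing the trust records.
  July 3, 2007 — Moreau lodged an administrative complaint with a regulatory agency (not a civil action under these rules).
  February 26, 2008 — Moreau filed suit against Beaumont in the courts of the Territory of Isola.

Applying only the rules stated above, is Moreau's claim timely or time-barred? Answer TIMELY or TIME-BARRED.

TIMELY

Under the discovery rule, the claim accrued on June 3, 2007, when Moreau discovered the injury — not on the September 6, 2006 date of the underlying act.
The untolled deadline — 1 year after June 3, 2007 — is June 3, 2008.
None of the other events listed affects the running of the period under the stated rules.
Filing on February 26, 2008 beat the June 3, 2008 deadline — the action is timely.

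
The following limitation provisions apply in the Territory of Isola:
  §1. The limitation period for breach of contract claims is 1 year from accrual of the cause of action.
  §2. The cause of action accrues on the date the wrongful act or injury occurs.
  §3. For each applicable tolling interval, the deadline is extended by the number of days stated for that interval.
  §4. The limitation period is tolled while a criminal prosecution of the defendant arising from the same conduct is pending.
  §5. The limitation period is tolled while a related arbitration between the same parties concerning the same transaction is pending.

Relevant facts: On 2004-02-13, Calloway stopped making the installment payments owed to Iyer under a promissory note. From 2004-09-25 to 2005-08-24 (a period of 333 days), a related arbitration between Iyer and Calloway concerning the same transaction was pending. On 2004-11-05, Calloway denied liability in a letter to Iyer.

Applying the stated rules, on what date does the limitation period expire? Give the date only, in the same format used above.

2006-01-12

The limitation period began to run on 2004-02-13.
1 year from 2004-02-13 is 2005-02-13.
The pending related arbitration from 2004-09-25 to 2005-08-24 tolled the period for 333 days, extending the deadline to 2006-01-12.
None of the other events listed affects the running of the period under the stated rules.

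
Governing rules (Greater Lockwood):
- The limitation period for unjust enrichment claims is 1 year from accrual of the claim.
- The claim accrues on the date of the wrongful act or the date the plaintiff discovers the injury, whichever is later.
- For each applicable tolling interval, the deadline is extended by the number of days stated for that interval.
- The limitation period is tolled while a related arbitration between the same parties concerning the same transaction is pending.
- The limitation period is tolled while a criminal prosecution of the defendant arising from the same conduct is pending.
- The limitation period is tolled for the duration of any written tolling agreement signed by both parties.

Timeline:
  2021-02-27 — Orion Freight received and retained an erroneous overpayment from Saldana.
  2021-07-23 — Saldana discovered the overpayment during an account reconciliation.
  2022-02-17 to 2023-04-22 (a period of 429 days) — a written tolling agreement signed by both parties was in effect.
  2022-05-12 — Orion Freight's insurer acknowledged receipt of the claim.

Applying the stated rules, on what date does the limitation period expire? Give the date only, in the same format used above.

Taking the later of the act (2021-02-27) and discovery (2021-07-23), the claim accrued on 2021-07-23.
The untolled deadline — 1 year after 2021-07-23 — is 2022-07-23.
The period was tolled for 429 days by the written tolling agreement (2022-02-17 to 2023-04-22), pushing the deadline to 2023-09-25.
Nothing else in the chronology tolls or restarts the period.

2023-09-25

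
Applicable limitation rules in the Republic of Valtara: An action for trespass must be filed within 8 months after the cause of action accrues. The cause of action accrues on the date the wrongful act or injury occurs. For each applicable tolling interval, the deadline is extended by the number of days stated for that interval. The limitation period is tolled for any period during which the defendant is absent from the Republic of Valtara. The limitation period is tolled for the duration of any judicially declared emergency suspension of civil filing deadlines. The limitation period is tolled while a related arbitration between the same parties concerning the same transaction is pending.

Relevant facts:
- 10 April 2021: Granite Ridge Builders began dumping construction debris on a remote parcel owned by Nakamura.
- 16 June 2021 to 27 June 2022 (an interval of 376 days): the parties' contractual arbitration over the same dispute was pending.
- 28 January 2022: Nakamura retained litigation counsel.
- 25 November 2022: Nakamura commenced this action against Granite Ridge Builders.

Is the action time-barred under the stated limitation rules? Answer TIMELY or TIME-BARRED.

The limitation period began to run on 10 April 2021.
The untolled deadline — 8 months after 10 April 2021 — is 10 December 2021.
The period was tolled for 376 days by the pending related arbitration (16 June 2021 to 27 June 2022), pushing the deadline to 21 December 2022.
The other events in the timeline have no effect on the limitation period under the stated rules.
The 25 November 2022 filing precedes the 21 December 2022 deadline; the claim is timely.

TIMELY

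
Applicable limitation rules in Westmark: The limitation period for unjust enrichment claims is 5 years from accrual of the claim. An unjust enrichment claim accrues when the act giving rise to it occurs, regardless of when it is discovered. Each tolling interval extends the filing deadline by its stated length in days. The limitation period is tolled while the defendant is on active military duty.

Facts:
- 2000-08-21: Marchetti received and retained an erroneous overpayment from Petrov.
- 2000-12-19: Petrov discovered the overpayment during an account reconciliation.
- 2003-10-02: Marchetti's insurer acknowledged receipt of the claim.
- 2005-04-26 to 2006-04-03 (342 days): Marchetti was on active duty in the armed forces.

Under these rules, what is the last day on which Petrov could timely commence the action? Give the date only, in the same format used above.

2006-07-29

Accrual is governed by the date of the act, so the period began to run on 2000-08-21; the later discovery on 2000-12-19 is irrelevant under the stated rule.
The untolled deadline — 5 years after 2000-08-21 — is 2005-08-21.
Because the defendant's active military service ran from 2005-04-26 to 2006-04-03, the deadline is extended by 342 days to 2006-07-29.
The other events in the timeline have no effect on the limitation period under the stated rules.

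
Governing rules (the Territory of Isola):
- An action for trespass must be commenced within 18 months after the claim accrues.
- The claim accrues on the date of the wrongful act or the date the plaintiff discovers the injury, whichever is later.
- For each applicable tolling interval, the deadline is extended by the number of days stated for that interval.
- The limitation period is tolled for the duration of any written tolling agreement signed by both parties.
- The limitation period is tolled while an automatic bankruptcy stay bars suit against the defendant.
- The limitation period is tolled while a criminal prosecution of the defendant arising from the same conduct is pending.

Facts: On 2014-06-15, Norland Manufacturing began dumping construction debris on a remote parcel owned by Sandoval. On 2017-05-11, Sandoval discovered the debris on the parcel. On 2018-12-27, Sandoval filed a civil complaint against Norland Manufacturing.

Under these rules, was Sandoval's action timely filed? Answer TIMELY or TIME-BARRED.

The claim accrued on 2017-05-11 — the later of the 2014-06-15 act and the 2017-05-11 discovery.
18 months from 2017-05-11 is 2018-11-11.
Sandoval filed on 2018-12-27, after the 2018-11-11 deadline, so the action is time-barred.

TIME-BARRED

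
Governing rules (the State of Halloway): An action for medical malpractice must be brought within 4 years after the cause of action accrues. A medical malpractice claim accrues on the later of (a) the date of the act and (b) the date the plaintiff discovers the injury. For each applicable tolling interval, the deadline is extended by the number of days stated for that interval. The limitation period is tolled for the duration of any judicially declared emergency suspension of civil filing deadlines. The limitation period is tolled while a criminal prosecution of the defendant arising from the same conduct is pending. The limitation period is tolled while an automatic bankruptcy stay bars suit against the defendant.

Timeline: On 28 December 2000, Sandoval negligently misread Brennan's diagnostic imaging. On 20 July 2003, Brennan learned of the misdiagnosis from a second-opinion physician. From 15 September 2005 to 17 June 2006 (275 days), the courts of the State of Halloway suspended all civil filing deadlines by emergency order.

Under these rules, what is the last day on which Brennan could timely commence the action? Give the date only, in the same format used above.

20 April 2008

Taking the later of the act (28 December 2000) and discovery (20 July 2003), the claim accrued on 20 July 2003.
Adding the 4 years base period to 20 July 2003 gives a deadline of 20 July 2007, before any tolling.
The emergency suspension of filing deadlines from 15 September 2005 to 17 June 2006 tolled the period for 275 days, extending the deadline to 20 April 2008.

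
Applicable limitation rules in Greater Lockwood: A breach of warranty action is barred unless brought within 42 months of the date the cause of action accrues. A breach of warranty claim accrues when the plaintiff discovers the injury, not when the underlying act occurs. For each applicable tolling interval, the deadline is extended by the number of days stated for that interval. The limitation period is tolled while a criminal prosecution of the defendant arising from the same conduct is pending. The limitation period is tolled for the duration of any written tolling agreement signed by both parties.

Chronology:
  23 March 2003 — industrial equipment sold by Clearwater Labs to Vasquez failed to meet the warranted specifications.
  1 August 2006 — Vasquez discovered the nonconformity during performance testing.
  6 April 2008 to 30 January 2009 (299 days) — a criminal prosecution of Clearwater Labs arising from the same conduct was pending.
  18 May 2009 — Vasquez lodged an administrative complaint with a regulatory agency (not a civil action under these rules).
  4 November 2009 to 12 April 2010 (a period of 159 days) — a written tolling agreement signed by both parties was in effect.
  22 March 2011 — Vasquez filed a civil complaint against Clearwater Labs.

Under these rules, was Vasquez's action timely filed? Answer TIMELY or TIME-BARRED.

TIMELY

Accrual is tied to discovery, so the period began on 1 August 2006 rather than on 23 March 2003 when the act occurred.
Adding the 42 months base period to 1 August 2006 gives a deadline of 1 February 2010, before any tolling.
The period was tolled for 299 days by the pending criminal prosecution (6 April 2008 to 30 January 2009), pushing the deadline to 27 November 2010.
The period was tolled for 159 days by the written tolling agreement (4 November 2009 to 12 April 2010), pushing the deadline to 5 May 2011.
Nothing else in the chronology tolls or restarts the period.
Filing on 22 March 2011 beat the 5 May 2011 deadline — the action is timely.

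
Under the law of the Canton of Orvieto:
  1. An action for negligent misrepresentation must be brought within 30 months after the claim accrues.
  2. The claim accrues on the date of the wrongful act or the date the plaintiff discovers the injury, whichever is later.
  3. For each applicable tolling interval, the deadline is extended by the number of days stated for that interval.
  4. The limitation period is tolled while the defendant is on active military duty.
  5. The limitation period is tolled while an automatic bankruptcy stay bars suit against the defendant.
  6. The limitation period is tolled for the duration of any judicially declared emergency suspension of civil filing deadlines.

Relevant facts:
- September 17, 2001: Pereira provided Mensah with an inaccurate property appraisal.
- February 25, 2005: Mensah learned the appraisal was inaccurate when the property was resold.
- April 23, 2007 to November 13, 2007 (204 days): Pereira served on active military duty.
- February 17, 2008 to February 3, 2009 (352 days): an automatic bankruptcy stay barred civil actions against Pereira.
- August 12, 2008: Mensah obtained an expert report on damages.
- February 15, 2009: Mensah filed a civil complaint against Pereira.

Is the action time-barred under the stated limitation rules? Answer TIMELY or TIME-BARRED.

The claim accrued on February 25, 2005 — the later of the September 17, 2001 act and the February 25, 2005 discovery.
Adding the 30 months base period to February 25, 2005 gives a deadline of August 25, 2007, before any tolling.
Because the defendant's active military service ran from April 23, 2007 to November 13, 2007, the deadline is extended by 204 days to March 16, 2008.
The automatic bankruptcy stay from February 17, 2008 to February 3, 2009 tolled the period for 352 days, extending the deadline to March 3, 2009.
None of the other events listed affects the running of the period under the stated rules.
Filing on February 15, 2009 beat the March 3, 2009 deadline — the action is timely.

TIMELY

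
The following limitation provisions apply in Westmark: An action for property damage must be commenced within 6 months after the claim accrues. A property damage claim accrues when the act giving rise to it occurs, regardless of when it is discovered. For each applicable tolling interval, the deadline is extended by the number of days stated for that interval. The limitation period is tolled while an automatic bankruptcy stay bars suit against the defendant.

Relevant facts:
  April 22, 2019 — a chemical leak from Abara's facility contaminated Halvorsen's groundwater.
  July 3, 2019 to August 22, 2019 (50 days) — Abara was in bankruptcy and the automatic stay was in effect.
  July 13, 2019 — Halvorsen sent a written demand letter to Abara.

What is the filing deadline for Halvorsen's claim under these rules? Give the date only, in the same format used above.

The claim accrued on April 22, 2019, the date of the act.
6 months from April 22, 2019 is October 22, 2019.
Because the automatic bankruptcy stay ran from July 3, 2019 to August 22, 2019, the deadline is extended by 50 days to December 11, 2019.
None of the other events listed affects the running of the period under the stated rules.

December 11, 2019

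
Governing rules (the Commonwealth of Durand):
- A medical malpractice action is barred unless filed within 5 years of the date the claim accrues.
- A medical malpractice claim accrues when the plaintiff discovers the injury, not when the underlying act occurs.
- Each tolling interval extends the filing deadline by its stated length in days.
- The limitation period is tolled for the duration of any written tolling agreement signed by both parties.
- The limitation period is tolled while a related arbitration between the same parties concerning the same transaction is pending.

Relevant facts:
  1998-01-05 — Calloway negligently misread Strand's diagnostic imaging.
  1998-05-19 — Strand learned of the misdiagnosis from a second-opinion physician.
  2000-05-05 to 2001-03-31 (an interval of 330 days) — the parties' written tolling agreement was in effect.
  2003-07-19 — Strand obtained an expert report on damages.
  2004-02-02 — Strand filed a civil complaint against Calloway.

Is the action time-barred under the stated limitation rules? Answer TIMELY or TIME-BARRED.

TIMELY

Accrual is tied to discovery, so the period began on 1998-05-19 rather than on 1998-01-05 when the act occurred.
Adding the 5 years base period to 1998-05-19 gives a deadline of 2003-05-19, before any tolling.
Because the written tolling agreement ran from 2000-05-05 to 2001-03-31, the deadline is extended by 330 days to 2004-04-13.
The other events in the timeline have no effect on the limitation period under the stated rules.
The 2004-02-02 filing precedes the 2004-04-13 deadline; the claim is timely.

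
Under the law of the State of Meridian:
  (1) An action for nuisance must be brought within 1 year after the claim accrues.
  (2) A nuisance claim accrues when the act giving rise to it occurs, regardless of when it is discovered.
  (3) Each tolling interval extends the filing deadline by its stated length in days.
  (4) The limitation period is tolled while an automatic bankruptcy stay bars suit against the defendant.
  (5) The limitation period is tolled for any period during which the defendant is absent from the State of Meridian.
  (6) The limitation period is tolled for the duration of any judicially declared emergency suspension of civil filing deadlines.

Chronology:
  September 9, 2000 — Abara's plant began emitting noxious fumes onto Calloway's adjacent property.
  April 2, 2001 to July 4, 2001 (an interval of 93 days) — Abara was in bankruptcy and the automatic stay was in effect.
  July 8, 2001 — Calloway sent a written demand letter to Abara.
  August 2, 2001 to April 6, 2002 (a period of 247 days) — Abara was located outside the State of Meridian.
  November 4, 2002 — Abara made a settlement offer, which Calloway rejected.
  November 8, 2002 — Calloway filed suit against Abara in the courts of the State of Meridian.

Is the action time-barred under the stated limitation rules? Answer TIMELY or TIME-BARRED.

TIME-BARRED

The limitation period began to run on September 9, 2000.
The untolled deadline — 1 year after September 9, 2000 — is September 9, 2001.
Because the automatic bankruptcy stay ran from April 2, 2001 to July 4, 2001, the deadline is extended by 93 days to December 11, 2001.
Because the defendant's absence from the jurisdiction ran from August 2, 2001 to April 6, 2002, the deadline is extended by 247 days to August 15, 2002.
None of the other events listed affects the running of the period under the stated rules.
Calloway filed on November 8, 2002, after the August 15, 2002 deadline, so the action is time-barred.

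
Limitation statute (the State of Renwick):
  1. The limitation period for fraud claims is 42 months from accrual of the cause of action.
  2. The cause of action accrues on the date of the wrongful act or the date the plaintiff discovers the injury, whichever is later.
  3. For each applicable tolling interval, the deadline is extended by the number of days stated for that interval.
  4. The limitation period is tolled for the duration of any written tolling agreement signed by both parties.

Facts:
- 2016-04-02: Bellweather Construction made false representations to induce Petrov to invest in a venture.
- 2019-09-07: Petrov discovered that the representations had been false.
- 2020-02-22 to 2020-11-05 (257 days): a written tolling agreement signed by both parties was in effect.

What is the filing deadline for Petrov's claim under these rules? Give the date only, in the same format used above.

2023-11-19

Because discovery on 2019-09-07 post-dates the 2016-04-02 act, accrual under the later-of rule falls on 2019-09-07.
Adding the 42 months base period to 2019-09-07 gives a deadline of 2023-03-07, before any tolling.
The written tolling agreement from 2020-02-22 to 2020-11-05 tolled the period for 257 days, extending the deadline to 2023-11-19.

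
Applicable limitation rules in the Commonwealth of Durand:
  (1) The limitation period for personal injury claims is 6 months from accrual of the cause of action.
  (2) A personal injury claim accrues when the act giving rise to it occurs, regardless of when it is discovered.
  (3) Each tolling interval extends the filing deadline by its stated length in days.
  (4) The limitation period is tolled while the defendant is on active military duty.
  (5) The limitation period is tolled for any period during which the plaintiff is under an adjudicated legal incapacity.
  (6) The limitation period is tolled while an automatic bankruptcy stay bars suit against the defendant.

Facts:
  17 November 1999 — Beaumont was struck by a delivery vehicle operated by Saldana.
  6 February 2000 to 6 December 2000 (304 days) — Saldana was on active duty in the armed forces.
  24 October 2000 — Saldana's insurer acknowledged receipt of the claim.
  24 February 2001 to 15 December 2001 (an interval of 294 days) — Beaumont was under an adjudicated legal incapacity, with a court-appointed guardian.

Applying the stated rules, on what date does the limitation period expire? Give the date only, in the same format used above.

5 January 2002

The cause of action accrued on 17 November 1999, the date of the act.
The untolled deadline — 6 months after 17 November 1999 — is 17 May 2000.
The period was tolled for 304 days by the defendant's active military service (6 February 2000 to 6 December 2000), pushing the deadline to 17 March 2001.
The period was tolled for 294 days by the plaintiff's legal incapacity (24 February 2001 to 15 December 2001), pushing the deadline to 5 January 2002.
Nothing else in the chronology tolls or restarts the period.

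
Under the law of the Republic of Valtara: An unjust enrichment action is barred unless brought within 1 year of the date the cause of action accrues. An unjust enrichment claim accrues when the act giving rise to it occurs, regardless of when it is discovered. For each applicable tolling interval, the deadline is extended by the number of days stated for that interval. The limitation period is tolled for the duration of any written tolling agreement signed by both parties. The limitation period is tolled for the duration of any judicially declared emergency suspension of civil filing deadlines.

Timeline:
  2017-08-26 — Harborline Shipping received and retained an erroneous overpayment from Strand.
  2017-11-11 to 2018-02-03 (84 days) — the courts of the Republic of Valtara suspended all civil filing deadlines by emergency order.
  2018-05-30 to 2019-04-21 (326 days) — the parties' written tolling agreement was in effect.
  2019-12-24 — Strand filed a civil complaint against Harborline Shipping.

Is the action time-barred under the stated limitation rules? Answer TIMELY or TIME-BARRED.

TIME-BARRED

The limitation period began to run on 2017-08-26.
1 year from 2017-08-26 is 2018-08-26.
Because the emergency suspension of filing deadlines ran from 2017-11-11 to 2018-02-03, the deadline is extended by 84 days to 2018-11-18.
The period was tolled for 326 days by the written tolling agreement (2018-05-30 to 2019-04-21), pushing the deadline to 2019-10-10.
Filing on 2019-12-24 missed the 2019-10-10 deadline — the action is time-barred.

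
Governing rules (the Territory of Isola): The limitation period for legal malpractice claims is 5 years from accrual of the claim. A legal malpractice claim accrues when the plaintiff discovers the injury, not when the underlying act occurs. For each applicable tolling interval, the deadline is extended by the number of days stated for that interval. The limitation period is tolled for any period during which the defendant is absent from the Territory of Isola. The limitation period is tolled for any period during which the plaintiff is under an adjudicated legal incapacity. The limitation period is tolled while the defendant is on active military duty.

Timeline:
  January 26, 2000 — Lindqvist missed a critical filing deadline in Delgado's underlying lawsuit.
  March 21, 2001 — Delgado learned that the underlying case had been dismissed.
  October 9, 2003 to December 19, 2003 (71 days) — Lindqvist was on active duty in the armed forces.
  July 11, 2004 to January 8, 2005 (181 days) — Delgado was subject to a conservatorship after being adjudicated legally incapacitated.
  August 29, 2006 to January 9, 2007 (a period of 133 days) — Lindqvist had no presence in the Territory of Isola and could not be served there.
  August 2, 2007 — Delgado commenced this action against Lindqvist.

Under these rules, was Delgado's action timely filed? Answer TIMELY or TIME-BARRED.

Accrual is tied to discovery, so the period began on March 21, 2001 rather than on January 26, 2000 when the act occurred.
5 years from March 21, 2001 is March 21, 2006.
The period was tolled for 71 days by the defendant's active military service (October 9, 2003 to December 19, 2003), pushing the deadline to May 31, 2006.
The period was tolled for 181 days by the plaintiff's legal incapacity (July 11, 2004 to January 8, 2005), pushing the deadline to November 28, 2006.
Because the defendant's absence from the jurisdiction ran from August 29, 2006 to January 9, 2007, the deadline is extended by 133 days to April 10, 2007.
Filing on August 2, 2007 missed the April 10, 2007 deadline — the action is time-barred.

TIME-BARRED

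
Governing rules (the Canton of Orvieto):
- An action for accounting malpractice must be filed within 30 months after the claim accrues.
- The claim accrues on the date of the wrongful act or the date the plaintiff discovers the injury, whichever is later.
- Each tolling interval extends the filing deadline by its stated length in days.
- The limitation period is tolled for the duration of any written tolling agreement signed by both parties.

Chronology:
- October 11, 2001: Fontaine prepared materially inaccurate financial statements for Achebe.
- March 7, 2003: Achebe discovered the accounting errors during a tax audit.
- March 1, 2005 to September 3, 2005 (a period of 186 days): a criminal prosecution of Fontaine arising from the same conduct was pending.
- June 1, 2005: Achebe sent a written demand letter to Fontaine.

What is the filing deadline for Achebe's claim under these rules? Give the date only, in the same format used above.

September 7, 2005

The claim accrued on March 7, 2003 — the later of the October 11, 2001 act and the March 7, 2003 discovery.
The untolled deadline — 30 months after March 7, 2003 — is September 7, 2005.
Although a criminal prosecution ran from March 1, 2005 to September 3, 2005, the stated rules do not make that a tolling event, so it is disregarded.
The other events in the timeline have no effect on the limitation period under the stated rules.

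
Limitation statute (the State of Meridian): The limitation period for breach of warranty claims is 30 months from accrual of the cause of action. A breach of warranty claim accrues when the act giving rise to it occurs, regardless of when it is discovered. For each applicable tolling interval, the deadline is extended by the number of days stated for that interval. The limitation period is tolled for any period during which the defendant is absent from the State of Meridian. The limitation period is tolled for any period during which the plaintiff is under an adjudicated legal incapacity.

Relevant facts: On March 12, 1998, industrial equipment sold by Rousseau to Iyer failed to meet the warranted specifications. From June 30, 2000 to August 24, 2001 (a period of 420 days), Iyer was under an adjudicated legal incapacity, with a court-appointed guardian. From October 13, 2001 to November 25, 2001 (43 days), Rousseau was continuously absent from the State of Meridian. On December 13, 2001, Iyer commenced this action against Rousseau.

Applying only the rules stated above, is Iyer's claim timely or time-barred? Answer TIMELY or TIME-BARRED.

The claim accrued on March 12, 1998, when the wrongful act occurred.
Adding the 30 months base period to March 12, 1998 gives a deadline of September 12, 2000, before any tolling.
The period was tolled for 420 days by the plaintiff's legal incapacity (June 30, 2000 to August 24, 2001), pushing the deadline to November 6, 2001.
The period was tolled for 43 days by the defendant's absence from the jurisdiction (October 13, 2001 to November 25, 2001), pushing the deadline to December 19, 2001.
Filing on December 13, 2001 beat the December 19, 2001 deadline — the action is timely.

TIMELY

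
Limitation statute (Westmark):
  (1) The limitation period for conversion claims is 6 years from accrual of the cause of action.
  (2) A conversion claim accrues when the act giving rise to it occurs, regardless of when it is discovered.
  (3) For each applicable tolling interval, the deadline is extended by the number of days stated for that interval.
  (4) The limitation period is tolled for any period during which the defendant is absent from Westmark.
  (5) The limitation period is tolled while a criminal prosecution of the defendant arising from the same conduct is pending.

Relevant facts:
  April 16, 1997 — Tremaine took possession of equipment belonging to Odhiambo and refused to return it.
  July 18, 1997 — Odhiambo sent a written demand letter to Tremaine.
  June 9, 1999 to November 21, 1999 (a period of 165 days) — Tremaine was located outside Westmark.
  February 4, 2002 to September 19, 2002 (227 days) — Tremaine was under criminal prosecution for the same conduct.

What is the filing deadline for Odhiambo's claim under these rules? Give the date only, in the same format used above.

May 12, 2004

The limitation period began to run on April 16, 1997.
6 years from April 16, 1997 is April 16, 2003.
The defendant's absence from the jurisdiction from June 9, 1999 to November 21, 1999 tolled the period for 165 days, extending the deadline to September 28, 2003.
The pending criminal prosecution from February 4, 2002 to September 19, 2002 tolled the period for 227 days, extending the deadline to May 12, 2004.
Nothing else in the chronology tolls or restarts the period.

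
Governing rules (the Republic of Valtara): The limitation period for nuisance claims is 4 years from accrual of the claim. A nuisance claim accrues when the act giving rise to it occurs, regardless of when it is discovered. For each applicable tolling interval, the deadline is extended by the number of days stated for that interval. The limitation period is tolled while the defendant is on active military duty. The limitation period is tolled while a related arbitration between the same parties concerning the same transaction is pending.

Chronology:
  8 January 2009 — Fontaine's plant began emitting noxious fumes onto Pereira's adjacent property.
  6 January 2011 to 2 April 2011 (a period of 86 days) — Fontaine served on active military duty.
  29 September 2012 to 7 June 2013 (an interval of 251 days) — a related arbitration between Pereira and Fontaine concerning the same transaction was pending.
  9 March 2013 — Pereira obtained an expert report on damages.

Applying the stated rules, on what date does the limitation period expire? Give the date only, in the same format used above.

The limitation period began to run on 8 January 2009.
The untolled deadline — 4 years after 8 January 2009 — is 8 January 2013.
The defendant's active military service from 6 January 2011 to 2 April 2011 tolled the period for 86 days, extending the deadline to 4 April 2013.
The pending related arbitration from 29 September 2012 to 7 June 2013 tolled the period for 251 days, extending the deadline to 11 December 2013.
None of the other events listed affects the running of the period under the stated rules.

11 December 2013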